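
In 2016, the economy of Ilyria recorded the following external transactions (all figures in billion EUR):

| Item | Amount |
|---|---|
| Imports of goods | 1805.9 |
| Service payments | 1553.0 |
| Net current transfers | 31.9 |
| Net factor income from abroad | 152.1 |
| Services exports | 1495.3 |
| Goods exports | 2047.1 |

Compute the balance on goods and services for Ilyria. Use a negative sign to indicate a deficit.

Goods balance = 2047.1 - 1805.9 = 241.2
Services balance = 1495.3 - 1553.0 = -57.7
Trade balance (goods + services) = 241.2 + (-57.7) = 183.5

183.5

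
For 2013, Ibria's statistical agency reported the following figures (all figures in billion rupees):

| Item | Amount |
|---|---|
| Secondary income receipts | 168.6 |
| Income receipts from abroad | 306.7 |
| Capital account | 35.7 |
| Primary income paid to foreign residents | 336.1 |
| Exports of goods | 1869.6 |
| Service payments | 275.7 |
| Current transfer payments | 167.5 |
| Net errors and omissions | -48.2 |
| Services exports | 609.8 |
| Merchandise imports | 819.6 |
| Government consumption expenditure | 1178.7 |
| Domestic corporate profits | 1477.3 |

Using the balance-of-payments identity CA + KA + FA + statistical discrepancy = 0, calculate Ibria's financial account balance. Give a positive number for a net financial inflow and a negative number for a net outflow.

-1343.3

Goods balance = 1869.6 - 819.6 = 1050.0
Services balance = 609.8 - 275.7 = 334.1
Trade balance (goods + services) = 1050.0 + 334.1 = 1384.1
Net primary income = 306.7 - 336.1 = -29.4
Net secondary income = 168.6 - 167.5 = 1.1
Current account = 1384.1 + (-29.4) + 1.1 = 1355.8
Financial account = -(1355.8 + 35.7 + (-48.2)) = -1343.3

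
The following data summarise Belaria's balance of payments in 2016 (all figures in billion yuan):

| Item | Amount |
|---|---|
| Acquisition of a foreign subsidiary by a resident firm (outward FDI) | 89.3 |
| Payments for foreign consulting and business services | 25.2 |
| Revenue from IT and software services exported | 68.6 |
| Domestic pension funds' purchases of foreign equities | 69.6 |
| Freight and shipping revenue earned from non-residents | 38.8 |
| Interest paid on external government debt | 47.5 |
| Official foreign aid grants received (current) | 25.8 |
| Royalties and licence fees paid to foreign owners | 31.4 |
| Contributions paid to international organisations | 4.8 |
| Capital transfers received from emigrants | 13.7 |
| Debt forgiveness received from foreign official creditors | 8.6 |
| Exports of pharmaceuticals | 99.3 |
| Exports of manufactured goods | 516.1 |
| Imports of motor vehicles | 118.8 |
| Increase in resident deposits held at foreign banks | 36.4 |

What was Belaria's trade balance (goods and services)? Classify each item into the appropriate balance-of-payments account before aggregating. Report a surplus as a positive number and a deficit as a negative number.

Goods: -118.8 + 516.1 + 99.3 = 496.6
Services: -25.2 + 68.6 + 38.8 - 31.4 = 50.8
Trade balance = 496.6 + 50.8 = 547.4
(Excluded from the trade balance — financial account: acquisition of a foreign subsidiary by a resident firm (outward FDI) 89.3, domestic pension funds' purchases of foreign equities 69.6, increase in resident deposits held at foreign banks 36.4; primary income: interest paid on external government debt 47.5; secondary income: official foreign aid grants received (current) 25.8, contributions paid to international organisations 4.8; capital account: capital transfers received from emigrants 13.7, debt forgiveness received from foreign official creditors 8.6.)

547.4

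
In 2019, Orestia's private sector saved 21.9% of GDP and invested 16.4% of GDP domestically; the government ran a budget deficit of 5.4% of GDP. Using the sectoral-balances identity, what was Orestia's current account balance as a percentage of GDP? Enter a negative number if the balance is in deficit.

0.1

By the sectoral-balances identity, CA = (S_private - I) + (T - G).
Private balance = 21.9 - 16.4 = 5.5
Government balance (T - G) = -5.4
CA = 5.5 + (-5.4) = 0.1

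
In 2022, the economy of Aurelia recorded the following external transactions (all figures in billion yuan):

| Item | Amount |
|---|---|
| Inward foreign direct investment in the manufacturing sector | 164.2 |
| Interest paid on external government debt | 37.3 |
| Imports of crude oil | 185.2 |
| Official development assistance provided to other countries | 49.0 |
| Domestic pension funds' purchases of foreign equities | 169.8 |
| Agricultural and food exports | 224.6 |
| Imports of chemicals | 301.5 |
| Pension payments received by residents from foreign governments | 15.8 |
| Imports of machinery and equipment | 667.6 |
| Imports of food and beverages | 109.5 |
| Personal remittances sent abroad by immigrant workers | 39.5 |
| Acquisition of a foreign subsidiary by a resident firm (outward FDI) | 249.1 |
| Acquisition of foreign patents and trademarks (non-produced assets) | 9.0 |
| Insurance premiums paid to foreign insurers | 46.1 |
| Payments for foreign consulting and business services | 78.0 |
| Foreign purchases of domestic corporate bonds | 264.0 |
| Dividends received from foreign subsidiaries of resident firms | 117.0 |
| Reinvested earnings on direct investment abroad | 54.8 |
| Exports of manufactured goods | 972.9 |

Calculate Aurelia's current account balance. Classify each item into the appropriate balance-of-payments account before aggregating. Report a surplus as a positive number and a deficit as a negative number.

-128.6

Goods: -301.5 + 972.9 - 109.5 - 185.2 - 667.6 + 224.6 = -66.3
Services: -78.0 - 46.1 = -124.1
Primary income: 117.0 - 37.3 + 54.8 = 134.5
Secondary income: 15.8 - 49.0 - 39.5 = -72.7
Current account = (-66.3) + (-124.1) + 134.5 + (-72.7) = -128.6
(Excluded from the current account — financial account: inward foreign direct investment in the manufacturing sector 164.2, domestic pension funds' purchases of foreign equities 169.8, acquisition of a foreign subsidiary by a resident firm (outward FDI) 249.1, foreign purchases of domestic corporate bonds 264.0; capital account: acquisition of foreign patents and trademarks (non-produced assets) 9.0.)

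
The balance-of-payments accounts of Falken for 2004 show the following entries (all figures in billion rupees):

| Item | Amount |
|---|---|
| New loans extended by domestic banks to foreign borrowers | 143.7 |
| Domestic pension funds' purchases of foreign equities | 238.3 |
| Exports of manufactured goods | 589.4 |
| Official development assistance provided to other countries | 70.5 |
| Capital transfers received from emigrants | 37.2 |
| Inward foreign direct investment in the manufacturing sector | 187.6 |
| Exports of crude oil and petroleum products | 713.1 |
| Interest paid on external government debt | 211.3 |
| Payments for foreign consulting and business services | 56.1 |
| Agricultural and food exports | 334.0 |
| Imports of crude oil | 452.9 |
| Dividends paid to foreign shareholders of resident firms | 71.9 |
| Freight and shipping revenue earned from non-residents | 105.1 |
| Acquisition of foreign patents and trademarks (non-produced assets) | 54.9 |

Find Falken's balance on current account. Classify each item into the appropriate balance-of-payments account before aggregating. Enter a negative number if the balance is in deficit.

Goods: -452.9 + 713.1 + 589.4 + 334.0 = 1183.6
Services: -56.1 + 105.1 = 49.0
Primary income: -71.9 - 211.3 = -283.2
Secondary income: -70.5
Current account = 1183.6 + 49.0 + (-283.2) + (-70.5) = 878.9
(Excluded from the current account — financial account: new loans extended by domestic banks to foreign borrowers 143.7, domestic pension funds' purchases of foreign equities 238.3, inward foreign direct investment in the manufacturing sector 187.6; capital account: capital transfers received from emigrants 37.2, acquisition of foreign patents and trademarks (non-produced assets) 54.9.)

878.9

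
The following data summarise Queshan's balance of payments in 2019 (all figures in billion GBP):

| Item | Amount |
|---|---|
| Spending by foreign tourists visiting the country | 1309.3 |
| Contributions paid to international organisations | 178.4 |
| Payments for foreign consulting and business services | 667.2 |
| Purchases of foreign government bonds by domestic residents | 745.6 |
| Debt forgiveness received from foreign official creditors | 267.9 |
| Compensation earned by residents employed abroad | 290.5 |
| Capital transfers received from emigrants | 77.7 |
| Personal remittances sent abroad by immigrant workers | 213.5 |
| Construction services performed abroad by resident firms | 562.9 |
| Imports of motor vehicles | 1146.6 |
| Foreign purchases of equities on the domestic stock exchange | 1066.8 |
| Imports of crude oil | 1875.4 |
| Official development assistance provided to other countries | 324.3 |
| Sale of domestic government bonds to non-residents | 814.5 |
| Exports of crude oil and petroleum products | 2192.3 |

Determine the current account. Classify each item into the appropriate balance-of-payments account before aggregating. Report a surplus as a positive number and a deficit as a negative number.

-50.4

Goods: -1146.6 - 1875.4 + 2192.3 = -829.7
Services: -667.2 + 562.9 + 1309.3 = 1205.0
Primary income: 290.5
Secondary income: -213.5 - 324.3 - 178.4 = -716.2
Current account = (-829.7) + 1205.0 + 290.5 + (-716.2) = -50.4
(Excluded from the current account — financial account: purchases of foreign government bonds by domestic residents 745.6, foreign purchases of equities on the domestic stock exchange 1066.8, sale of domestic government bonds to non-residents 814.5; capital account: debt forgiveness received from foreign official creditors 267.9, capital transfers received from emigrants 77.7.)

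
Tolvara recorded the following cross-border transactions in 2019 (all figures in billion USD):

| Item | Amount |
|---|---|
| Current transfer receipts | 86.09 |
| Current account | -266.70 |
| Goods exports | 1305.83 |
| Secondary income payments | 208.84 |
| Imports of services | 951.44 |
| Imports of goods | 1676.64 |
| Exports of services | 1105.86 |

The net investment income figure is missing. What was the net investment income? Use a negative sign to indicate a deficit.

Current account = goods balance + services balance + net primary income + net secondary income
Sum of the known components = -339.14
Net investment income = CA - (known components) = -266.70 - (-339.14) = 72.44

72.44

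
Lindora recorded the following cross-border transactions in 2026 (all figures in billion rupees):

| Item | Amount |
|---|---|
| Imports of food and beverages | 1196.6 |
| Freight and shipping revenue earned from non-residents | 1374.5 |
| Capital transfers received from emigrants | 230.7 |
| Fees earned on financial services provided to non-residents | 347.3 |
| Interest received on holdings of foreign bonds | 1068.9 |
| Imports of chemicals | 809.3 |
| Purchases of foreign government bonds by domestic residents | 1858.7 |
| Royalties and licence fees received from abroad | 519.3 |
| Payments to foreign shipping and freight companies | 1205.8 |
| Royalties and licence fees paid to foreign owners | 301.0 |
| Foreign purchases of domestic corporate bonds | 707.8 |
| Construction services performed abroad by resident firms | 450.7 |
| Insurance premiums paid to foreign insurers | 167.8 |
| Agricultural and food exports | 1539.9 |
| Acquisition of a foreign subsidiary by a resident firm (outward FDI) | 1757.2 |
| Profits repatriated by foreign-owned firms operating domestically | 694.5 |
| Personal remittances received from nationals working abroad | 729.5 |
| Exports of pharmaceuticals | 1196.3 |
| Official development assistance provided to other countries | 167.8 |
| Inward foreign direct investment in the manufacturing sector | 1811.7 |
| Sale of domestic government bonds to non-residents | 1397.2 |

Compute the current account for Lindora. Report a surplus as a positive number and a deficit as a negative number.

2683.6

Goods: -809.3 - 1196.6 + 1196.3 + 1539.9 = 730.3
Services: -167.8 - 301.0 + 450.7 + 1374.5 - 1205.8 + 519.3 + 347.3 = 1017.2
Primary income: 1068.9 - 694.5 = 374.4
Secondary income: -167.8 + 729.5 = 561.7
Current account = 730.3 + 1017.2 + 374.4 + 561.7 = 2683.6
(Excluded from the current account — capital account: capital transfers received from emigrants 230.7; financial account: purchases of foreign government bonds by domestic residents 1858.7, foreign purchases of domestic corporate bonds 707.8, acquisition of a foreign subsidiary by a resident firm (outward FDI) 1757.2, inward foreign direct investment in the manufacturing sector 1811.7, sale of domestic government bonds to non-residents 1397.2.)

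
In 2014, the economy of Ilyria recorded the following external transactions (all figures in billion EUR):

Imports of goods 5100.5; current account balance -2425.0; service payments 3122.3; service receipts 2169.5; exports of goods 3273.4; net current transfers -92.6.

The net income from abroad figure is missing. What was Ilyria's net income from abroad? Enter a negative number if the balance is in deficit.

447.5

Current account = goods balance + services balance + net primary income + net secondary income
Sum of the known components = -2872.5
Net income from abroad = CA - (known components) = -2425.0 - (-2872.5) = 447.5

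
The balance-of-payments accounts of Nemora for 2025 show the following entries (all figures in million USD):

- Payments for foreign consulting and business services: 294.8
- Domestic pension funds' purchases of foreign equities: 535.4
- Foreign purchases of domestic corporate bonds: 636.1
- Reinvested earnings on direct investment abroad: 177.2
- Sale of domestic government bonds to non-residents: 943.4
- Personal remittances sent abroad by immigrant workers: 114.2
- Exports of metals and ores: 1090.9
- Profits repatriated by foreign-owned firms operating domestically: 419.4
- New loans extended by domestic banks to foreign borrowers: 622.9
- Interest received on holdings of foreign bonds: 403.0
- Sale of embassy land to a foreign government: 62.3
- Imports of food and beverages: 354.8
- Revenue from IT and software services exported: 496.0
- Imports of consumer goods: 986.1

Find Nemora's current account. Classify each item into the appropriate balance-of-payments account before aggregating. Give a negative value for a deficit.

-2.2

Goods: -354.8 + 1090.9 - 986.1 = -250.0
Services: 496.0 - 294.8 = 201.2
Primary income: 177.2 + 403.0 - 419.4 = 160.8
Secondary income: -114.2
Current account = (-250.0) + 201.2 + 160.8 + (-114.2) = -2.2
(Excluded from the current account — financial account: domestic pension funds' purchases of foreign equities 535.4, foreign purchases of domestic corporate bonds 636.1, sale of domestic government bonds to non-residents 943.4, new loans extended by domestic banks to foreign borrowers 622.9; capital account: sale of embassy land to a foreign government 62.3.)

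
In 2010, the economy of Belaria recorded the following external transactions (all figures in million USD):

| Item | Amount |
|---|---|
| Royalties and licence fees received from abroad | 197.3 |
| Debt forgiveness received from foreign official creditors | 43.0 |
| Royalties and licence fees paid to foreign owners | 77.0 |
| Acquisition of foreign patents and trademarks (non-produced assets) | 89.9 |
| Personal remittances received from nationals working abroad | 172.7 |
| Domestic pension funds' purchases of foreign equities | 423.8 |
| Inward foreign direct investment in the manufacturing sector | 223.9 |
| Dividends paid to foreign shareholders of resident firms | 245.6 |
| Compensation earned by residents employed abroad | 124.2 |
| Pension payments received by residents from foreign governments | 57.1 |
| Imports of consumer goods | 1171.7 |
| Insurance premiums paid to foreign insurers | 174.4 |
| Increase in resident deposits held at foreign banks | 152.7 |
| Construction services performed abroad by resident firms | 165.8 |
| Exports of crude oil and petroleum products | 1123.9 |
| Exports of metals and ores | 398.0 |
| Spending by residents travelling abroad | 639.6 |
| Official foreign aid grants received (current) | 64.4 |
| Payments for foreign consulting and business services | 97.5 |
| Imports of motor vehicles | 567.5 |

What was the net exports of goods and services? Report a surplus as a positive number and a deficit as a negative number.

-842.7

Goods: -1171.7 + 1123.9 - 567.5 + 398.0 = -217.3
Services: 197.3 + 165.8 - 97.5 - 77.0 - 174.4 - 639.6 = -625.4
Trade balance = -217.3 + (-625.4) = -842.7
(Excluded from the trade balance — capital account: debt forgiveness received from foreign official creditors 43.0, acquisition of foreign patents and trademarks (non-produced assets) 89.9; secondary income: personal remittances received from nationals working abroad 172.7, pension payments received by residents from foreign governments 57.1, official foreign aid grants received (current) 64.4; financial account: domestic pension funds' purchases of foreign equities 423.8, inward foreign direct investment in the manufacturing sector 223.9, increase in resident deposits held at foreign banks 152.7; primary income: dividends paid to foreign shareholders of resident firms 245.6, compensation earned by residents employed abroad 124.2.)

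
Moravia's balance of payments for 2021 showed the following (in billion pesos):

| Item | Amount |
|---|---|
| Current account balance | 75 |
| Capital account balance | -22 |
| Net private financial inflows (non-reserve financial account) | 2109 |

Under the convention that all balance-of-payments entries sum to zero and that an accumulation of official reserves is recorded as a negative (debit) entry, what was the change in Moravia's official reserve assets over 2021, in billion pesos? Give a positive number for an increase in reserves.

2162

Official reserve transactions balance = -(75 + (-22) + 2109) = -2162
An accumulation of reserves is recorded as a debit (negative entry), so the change in the stock of reserves is the negative of that balance.
Change in official reserves = -(-2162) = 2162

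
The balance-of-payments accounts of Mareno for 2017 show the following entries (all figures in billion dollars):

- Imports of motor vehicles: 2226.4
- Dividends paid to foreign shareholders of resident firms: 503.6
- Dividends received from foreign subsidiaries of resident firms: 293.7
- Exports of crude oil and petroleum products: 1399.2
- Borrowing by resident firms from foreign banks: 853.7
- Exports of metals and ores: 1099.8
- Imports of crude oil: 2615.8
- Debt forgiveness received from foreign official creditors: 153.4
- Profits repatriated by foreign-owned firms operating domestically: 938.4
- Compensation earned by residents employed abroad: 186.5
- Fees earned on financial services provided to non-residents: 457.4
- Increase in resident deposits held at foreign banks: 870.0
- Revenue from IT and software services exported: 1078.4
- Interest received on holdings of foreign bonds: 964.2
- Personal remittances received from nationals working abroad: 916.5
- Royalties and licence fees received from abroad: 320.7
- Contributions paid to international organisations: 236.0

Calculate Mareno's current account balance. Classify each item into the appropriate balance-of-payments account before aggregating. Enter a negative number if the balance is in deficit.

Goods: 1099.8 - 2615.8 + 1399.2 - 2226.4 = -2343.2
Services: 457.4 + 320.7 + 1078.4 = 1856.5
Primary income: -503.6 + 293.7 + 964.2 - 938.4 + 186.5 = 2.4
Secondary income: -236.0 + 916.5 = 680.5
Current account = (-2343.2) + 1856.5 + 2.4 + 680.5 = 196.2
(Excluded from the current account — financial account: borrowing by resident firms from foreign banks 853.7, increase in resident deposits held at foreign banks 870.0; capital account: debt forgiveness received from foreign official creditors 153.4.)

196.2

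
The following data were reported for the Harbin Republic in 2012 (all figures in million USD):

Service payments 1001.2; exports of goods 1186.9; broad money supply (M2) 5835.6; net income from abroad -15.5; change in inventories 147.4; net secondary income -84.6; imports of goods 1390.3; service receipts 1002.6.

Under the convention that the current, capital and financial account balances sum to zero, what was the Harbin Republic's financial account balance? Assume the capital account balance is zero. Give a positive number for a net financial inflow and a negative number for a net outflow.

302.1

Goods balance = 1186.9 - 1390.3 = -203.4
Services balance = 1002.6 - 1001.2 = 1.4
Trade balance (goods + services) = -203.4 + 1.4 = -202.0
Net primary income = -15.5
Net secondary income = -84.6
Current account = -202.0 + (-15.5) + (-84.6) = -302.1
Financial account = -(-302.1) = 302.1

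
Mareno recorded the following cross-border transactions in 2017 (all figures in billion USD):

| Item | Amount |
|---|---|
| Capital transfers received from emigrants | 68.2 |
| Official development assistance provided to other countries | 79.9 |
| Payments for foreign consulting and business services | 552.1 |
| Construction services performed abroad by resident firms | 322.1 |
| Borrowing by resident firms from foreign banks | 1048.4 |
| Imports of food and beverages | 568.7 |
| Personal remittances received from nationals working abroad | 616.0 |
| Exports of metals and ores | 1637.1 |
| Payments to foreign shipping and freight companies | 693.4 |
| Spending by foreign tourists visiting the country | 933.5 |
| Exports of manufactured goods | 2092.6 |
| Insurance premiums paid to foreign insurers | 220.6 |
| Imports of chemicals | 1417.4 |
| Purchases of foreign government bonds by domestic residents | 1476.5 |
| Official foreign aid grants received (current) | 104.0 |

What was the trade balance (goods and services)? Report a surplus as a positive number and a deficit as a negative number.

1533.1

Goods: 2092.6 + 1637.1 - 1417.4 - 568.7 = 1743.6
Services: -552.1 - 693.4 - 220.6 + 322.1 + 933.5 = -210.5
Trade balance = 1743.6 + (-210.5) = 1533.1
(Excluded from the trade balance — capital account: capital transfers received from emigrants 68.2; secondary income: official development assistance provided to other countries 79.9, personal remittances received from nationals working abroad 616.0, official foreign aid grants received (current) 104.0; financial account: borrowing by resident firms from foreign banks 1048.4, purchases of foreign government bonds by domestic residents 1476.5.)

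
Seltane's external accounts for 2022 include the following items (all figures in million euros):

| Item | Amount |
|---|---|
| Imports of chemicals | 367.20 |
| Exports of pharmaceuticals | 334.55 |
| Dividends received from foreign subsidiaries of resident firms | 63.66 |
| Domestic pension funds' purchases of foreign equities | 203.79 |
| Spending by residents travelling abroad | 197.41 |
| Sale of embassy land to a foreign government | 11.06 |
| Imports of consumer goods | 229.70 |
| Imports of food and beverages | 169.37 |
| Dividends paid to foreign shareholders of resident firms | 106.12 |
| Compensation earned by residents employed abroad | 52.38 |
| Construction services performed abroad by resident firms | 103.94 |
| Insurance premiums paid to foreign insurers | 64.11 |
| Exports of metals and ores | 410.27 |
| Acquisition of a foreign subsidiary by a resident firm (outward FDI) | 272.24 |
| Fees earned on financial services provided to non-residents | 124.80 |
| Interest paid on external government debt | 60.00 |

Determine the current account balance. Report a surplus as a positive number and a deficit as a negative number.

-104.31

Goods: 334.55 - 367.20 - 169.37 - 229.70 + 410.27 = -21.45
Services: 103.94 - 64.11 + 124.80 - 197.41 = -32.78
Primary income: -106.12 + 52.38 - 60.00 + 63.66 = -50.08
Current account = (-21.45) + (-32.78) + (-50.08) = -104.31
(Excluded from the current account — financial account: domestic pension funds' purchases of foreign equities 203.79, acquisition of a foreign subsidiary by a resident firm (outward FDI) 272.24; capital account: sale of embassy land to a foreign government 11.06.)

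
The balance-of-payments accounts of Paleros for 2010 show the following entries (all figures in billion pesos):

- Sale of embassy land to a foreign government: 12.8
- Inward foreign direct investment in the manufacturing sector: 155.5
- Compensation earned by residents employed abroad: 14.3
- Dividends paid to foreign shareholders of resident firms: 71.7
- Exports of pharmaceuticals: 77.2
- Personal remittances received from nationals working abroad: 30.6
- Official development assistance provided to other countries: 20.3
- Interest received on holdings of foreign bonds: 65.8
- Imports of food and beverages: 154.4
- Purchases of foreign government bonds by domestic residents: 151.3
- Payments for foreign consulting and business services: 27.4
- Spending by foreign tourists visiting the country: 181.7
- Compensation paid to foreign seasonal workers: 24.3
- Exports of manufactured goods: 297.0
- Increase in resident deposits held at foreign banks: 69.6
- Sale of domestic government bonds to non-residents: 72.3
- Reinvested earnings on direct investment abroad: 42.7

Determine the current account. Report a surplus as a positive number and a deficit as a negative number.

411.2

Goods: -154.4 + 297.0 + 77.2 = 219.8
Services: 181.7 - 27.4 = 154.3
Primary income: 42.7 + 65.8 - 24.3 - 71.7 + 14.3 = 26.8
Secondary income: -20.3 + 30.6 = 10.3
Current account = 219.8 + 154.3 + 26.8 + 10.3 = 411.2
(Excluded from the current account — capital account: sale of embassy land to a foreign government 12.8; financial account: inward foreign direct investment in the manufacturing sector 155.5, purchases of foreign government bonds by domestic residents 151.3, increase in resident deposits held at foreign banks 69.6, sale of domestic government bonds to non-residents 72.3.)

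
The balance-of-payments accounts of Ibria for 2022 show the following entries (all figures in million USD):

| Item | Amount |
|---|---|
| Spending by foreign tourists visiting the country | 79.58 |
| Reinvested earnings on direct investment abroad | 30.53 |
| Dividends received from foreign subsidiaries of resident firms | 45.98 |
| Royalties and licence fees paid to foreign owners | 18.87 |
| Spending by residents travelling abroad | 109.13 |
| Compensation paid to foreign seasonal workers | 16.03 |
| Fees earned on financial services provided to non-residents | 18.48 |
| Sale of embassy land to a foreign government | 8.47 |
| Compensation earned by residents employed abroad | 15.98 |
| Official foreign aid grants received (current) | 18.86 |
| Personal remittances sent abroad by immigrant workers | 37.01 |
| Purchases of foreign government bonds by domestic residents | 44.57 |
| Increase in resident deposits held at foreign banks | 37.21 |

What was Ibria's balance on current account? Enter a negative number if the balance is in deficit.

Services: 18.48 - 18.87 - 109.13 + 79.58 = -29.94
Primary income: 15.98 + 45.98 + 30.53 - 16.03 = 76.46
Secondary income: -37.01 + 18.86 = -18.15
Current account = (-29.94) + 76.46 + (-18.15) = 28.37
(Excluded from the current account — capital account: sale of embassy land to a foreign government 8.47; financial account: purchases of foreign government bonds by domestic residents 44.57, increase in resident deposits held at foreign banks 37.21.)

28.37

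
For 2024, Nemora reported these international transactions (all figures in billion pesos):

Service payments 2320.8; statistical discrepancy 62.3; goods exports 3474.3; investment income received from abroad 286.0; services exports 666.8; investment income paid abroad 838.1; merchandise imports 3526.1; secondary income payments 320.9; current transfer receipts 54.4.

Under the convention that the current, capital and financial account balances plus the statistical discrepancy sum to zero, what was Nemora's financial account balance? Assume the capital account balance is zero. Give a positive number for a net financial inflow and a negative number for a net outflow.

Goods balance = 3474.3 - 3526.1 = -51.8
Services balance = 666.8 - 2320.8 = -1654.0
Trade balance (goods + services) = -51.8 + (-1654.0) = -1705.8
Net primary income = 286.0 - 838.1 = -552.1
Net secondary income = 54.4 - 320.9 = -266.5
Current account = -1705.8 + (-552.1) + (-266.5) = -2524.4
Financial account = -(-2524.4 + 62.3) = 2462.1

2462.1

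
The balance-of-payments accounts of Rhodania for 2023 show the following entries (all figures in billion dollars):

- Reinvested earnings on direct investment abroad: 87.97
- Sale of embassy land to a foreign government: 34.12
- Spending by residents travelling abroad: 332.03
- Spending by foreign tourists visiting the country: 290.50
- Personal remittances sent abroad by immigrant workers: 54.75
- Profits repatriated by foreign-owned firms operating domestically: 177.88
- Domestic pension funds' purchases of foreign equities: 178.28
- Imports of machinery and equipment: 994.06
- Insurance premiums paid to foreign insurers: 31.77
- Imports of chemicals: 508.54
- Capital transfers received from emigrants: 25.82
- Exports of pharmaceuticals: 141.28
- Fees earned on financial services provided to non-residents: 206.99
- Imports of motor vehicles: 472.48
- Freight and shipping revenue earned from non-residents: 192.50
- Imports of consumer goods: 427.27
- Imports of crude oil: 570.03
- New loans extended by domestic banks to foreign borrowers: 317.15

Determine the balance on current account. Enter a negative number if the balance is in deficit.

Goods: -427.27 - 994.06 - 570.03 - 472.48 + 141.28 - 508.54 = -2831.10
Services: -332.03 + 206.99 - 31.77 + 290.50 + 192.50 = 326.19
Primary income: 87.97 - 177.88 = -89.91
Secondary income: -54.75
Current account = (-2831.10) + 326.19 + (-89.91) + (-54.75) = -2649.57
(Excluded from the current account — capital account: sale of embassy land to a foreign government 34.12, capital transfers received from emigrants 25.82; financial account: domestic pension funds' purchases of foreign equities 178.28, new loans extended by domestic banks to foreign borrowers 317.15.)

-2649.57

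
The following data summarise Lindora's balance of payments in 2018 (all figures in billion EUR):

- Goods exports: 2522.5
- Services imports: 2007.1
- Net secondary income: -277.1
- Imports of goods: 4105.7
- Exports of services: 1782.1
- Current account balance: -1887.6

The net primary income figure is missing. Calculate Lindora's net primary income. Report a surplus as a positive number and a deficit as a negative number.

197.7

Current account = goods balance + services balance + net primary income + net secondary income
Sum of the known components = -2085.3
Net primary income = CA - (known components) = -1887.6 - (-2085.3) = 197.7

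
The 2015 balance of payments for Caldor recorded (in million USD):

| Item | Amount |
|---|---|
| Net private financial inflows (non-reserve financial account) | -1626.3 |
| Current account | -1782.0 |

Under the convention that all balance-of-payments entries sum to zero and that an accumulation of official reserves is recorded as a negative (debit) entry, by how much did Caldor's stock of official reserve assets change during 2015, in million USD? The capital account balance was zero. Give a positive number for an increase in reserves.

-3408.3

Official reserve transactions balance = -((-1782.0) + (-1626.3)) = 3408.3
An accumulation of reserves is recorded as a debit (negative entry), so the change in the stock of reserves is the negative of that balance.
Change in official reserves = -(3408.3) = -3408.3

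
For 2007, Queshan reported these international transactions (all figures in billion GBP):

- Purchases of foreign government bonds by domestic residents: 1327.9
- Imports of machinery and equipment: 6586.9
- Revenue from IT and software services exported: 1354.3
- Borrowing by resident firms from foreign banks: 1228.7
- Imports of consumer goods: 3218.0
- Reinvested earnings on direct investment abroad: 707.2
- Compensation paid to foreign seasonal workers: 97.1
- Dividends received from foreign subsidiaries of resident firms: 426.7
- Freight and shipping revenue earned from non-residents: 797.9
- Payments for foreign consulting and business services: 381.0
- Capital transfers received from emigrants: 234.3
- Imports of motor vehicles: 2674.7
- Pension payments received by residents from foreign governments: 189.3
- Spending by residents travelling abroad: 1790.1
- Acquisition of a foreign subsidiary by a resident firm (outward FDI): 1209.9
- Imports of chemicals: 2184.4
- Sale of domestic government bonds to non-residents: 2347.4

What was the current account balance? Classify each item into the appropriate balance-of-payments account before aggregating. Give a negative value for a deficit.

-13456.8

Goods: -2184.4 - 3218.0 - 2674.7 - 6586.9 = -14664.0
Services: 1354.3 - 381.0 + 797.9 - 1790.1 = -18.9
Primary income: 707.2 - 97.1 + 426.7 = 1036.8
Secondary income: 189.3
Current account = (-14664.0) + (-18.9) + 1036.8 + 189.3 = -13456.8
(Excluded from the current account — financial account: purchases of foreign government bonds by domestic residents 1327.9, borrowing by resident firms from foreign banks 1228.7, acquisition of a foreign subsidiary by a resident firm (outward FDI) 1209.9, sale of domestic government bonds to non-residents 2347.4; capital account: capital transfers received from emigrants 234.3.)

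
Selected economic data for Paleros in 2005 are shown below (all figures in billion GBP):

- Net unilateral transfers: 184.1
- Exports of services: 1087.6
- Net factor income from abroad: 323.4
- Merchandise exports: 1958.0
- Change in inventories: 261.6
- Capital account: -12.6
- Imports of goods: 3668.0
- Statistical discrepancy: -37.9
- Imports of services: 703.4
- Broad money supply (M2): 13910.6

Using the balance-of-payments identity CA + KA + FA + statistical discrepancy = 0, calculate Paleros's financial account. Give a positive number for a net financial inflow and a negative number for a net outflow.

868.8

Goods balance = 1958.0 - 3668.0 = -1710.0
Services balance = 1087.6 - 703.4 = 384.2
Trade balance (goods + services) = -1710.0 + 384.2 = -1325.8
Net primary income = 323.4
Net secondary income = 184.1
Current account = -1325.8 + 323.4 + 184.1 = -818.3
Financial account = -(-818.3 + (-12.6) + (-37.9)) = 868.8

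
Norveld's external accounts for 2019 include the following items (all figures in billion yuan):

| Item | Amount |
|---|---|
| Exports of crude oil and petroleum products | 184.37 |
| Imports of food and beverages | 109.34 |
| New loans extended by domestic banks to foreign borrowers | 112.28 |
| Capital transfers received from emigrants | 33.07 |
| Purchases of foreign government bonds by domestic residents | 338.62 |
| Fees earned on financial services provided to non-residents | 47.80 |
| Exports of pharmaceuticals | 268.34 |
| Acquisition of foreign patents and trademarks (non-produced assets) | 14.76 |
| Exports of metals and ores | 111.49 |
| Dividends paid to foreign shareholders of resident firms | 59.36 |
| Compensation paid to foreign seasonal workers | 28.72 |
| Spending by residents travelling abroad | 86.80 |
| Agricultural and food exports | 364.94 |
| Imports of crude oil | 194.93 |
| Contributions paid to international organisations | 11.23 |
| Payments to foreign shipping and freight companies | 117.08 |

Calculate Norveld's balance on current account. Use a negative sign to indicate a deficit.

Goods: 111.49 + 184.37 - 109.34 - 194.93 + 268.34 + 364.94 = 624.87
Services: -86.80 + 47.80 - 117.08 = -156.08
Primary income: -28.72 - 59.36 = -88.08
Secondary income: -11.23
Current account = 624.87 + (-156.08) + (-88.08) + (-11.23) = 369.48
(Excluded from the current account — financial account: new loans extended by domestic banks to foreign borrowers 112.28, purchases of foreign government bonds by domestic residents 338.62; capital account: capital transfers received from emigrants 33.07, acquisition of foreign patents and trademarks (non-produced assets) 14.76.)

369.48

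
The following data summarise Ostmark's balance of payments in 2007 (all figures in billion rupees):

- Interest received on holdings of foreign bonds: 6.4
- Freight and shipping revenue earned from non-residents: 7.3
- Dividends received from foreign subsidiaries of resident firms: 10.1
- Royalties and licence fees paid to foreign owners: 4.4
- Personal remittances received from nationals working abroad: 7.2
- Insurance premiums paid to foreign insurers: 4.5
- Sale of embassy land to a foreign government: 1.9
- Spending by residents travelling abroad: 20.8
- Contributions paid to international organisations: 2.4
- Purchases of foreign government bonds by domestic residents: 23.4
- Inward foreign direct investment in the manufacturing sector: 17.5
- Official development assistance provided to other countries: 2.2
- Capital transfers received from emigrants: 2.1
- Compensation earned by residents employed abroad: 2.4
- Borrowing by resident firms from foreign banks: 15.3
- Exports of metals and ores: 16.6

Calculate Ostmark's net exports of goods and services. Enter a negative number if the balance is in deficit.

Goods: 16.6
Services: -4.5 + 7.3 - 4.4 - 20.8 = -22.4
Trade balance = 16.6 + (-22.4) = -5.8
(Excluded from the trade balance — primary income: interest received on holdings of foreign bonds 6.4, dividends received from foreign subsidiaries of resident firms 10.1, compensation earned by residents employed abroad 2.4; secondary income: personal remittances received from nationals working abroad 7.2, contributions paid to international organisations 2.4, official development assistance provided to other countries 2.2; capital account: sale of embassy land to a foreign government 1.9, capital transfers received from emigrants 2.1; financial account: purchases of foreign government bonds by domestic residents 23.4, inward foreign direct investment in the manufacturing sector 17.5, borrowing by resident firms from foreign banks 15.3.)

-5.8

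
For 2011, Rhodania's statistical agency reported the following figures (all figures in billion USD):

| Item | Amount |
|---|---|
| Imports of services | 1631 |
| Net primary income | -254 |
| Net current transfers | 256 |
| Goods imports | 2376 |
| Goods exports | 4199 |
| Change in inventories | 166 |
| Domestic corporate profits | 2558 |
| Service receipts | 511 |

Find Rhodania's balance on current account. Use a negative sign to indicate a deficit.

705

Goods balance = 4199 - 2376 = 1823
Services balance = 511 - 1631 = -1120
Trade balance (goods + services) = 1823 + (-1120) = 703
Net primary income = -254
Net secondary income = 256
Current account = 703 + (-254) + 256 = 705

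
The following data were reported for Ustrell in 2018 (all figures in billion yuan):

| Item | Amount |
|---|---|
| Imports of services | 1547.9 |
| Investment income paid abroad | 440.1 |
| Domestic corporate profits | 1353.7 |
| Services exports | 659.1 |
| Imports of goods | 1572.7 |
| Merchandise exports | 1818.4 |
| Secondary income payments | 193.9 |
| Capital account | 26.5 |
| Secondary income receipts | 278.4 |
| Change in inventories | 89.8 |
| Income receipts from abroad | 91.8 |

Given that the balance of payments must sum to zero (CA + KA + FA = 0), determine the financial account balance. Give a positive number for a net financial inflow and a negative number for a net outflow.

Goods balance = 1818.4 - 1572.7 = 245.7
Services balance = 659.1 - 1547.9 = -888.8
Trade balance (goods + services) = 245.7 + (-888.8) = -643.1
Net primary income = 91.8 - 440.1 = -348.3
Net secondary income = 278.4 - 193.9 = 84.5
Current account = -643.1 + (-348.3) + 84.5 = -906.9
Financial account = -(-906.9 + 26.5) = 880.4

880.4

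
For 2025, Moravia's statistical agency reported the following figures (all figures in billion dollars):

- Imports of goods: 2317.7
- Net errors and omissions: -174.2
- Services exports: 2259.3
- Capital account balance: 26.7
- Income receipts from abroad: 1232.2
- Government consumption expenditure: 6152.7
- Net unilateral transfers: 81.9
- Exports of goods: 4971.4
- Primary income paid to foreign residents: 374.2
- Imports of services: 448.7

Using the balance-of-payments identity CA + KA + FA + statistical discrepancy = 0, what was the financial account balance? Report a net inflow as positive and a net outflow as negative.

Goods balance = 4971.4 - 2317.7 = 2653.7
Services balance = 2259.3 - 448.7 = 1810.6
Trade balance (goods + services) = 2653.7 + 1810.6 = 4464.3
Net primary income = 1232.2 - 374.2 = 858.0
Net secondary income = 81.9
Current account = 4464.3 + 858.0 + 81.9 = 5404.2
Financial account = -(5404.2 + 26.7 + (-174.2)) = -5256.7

-5256.7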